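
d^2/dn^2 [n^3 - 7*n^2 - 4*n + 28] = 6*n - 14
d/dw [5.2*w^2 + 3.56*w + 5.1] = 10.4*w + 3.56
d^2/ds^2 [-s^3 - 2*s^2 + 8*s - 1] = -6*s - 4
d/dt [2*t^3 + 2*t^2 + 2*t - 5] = 6*t^2 + 4*t + 2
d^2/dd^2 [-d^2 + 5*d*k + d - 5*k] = -2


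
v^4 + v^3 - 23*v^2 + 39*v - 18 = (v - 3)*(v - 1)^2*(v + 6)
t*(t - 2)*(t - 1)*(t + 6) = t^4 + 3*t^3 - 16*t^2 + 12*t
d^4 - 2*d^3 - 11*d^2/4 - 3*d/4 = d*(d - 3)*(d + 1/2)^2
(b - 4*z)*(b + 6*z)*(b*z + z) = b^3*z + 2*b^2*z^2 + b^2*z - 24*b*z^3 + 2*b*z^2 - 24*z^3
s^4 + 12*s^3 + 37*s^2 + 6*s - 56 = (s - 1)*(s + 2)*(s + 4)*(s + 7)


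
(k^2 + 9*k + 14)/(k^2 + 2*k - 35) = (k + 2)/(k - 5)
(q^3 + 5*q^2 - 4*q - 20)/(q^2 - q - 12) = (-q^3 - 5*q^2 + 4*q + 20)/(-q^2 + q + 12)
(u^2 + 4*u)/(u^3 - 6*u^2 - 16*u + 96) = u/(u^2 - 10*u + 24)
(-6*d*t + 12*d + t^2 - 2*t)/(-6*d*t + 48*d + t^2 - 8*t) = (t - 2)/(t - 8)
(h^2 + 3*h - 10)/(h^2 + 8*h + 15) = (h - 2)/(h + 3)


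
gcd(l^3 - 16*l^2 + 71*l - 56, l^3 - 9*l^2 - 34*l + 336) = l^2 - 15*l + 56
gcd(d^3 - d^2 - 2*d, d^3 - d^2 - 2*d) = d^3 - d^2 - 2*d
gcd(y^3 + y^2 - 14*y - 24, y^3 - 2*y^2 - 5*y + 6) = y + 2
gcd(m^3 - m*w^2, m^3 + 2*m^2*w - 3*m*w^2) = -m^2 + m*w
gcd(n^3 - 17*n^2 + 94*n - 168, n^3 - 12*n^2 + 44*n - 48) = n^2 - 10*n + 24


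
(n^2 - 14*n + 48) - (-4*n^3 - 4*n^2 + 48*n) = 4*n^3 + 5*n^2 - 62*n + 48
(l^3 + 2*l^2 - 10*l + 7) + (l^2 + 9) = l^3 + 3*l^2 - 10*l + 16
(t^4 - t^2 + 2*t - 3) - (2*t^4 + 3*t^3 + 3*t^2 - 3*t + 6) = -t^4 - 3*t^3 - 4*t^2 + 5*t - 9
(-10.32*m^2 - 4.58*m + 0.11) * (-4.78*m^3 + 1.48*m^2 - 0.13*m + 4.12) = 49.3296*m^5 + 6.6188*m^4 - 5.9626*m^3 - 41.7602*m^2 - 18.8839*m + 0.4532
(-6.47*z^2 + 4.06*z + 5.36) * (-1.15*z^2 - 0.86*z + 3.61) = 7.4405*z^4 + 0.8952*z^3 - 33.0123*z^2 + 10.047*z + 19.3496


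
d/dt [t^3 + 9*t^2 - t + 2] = 3*t^2 + 18*t - 1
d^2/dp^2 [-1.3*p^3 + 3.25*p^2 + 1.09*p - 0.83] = 6.5 - 7.8*p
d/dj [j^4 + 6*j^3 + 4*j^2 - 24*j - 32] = 4*j^3 + 18*j^2 + 8*j - 24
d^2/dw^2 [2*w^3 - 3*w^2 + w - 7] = 12*w - 6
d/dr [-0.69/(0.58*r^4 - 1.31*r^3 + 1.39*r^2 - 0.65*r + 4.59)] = (1.6008*r^3 - 2.7117*r^2 + 1.9182*r - 0.4485)/(0.58*r^4 - 1.31*r^3 + 1.39*r^2 - 0.65*r + 4.59)^2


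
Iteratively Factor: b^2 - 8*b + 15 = (b - 3)*(b - 5)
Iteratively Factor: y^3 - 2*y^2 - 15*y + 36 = (y + 4)*(y^2 - 6*y + 9) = (y - 3)*(y + 4)*(y - 3)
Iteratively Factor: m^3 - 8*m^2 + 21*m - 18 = (m - 3)*(m^2 - 5*m + 6) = (m - 3)*(m - 2)*(m - 3)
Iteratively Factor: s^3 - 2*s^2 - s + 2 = (s - 2)*(s^2 - 1) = (s - 2)*(s - 1)*(s + 1)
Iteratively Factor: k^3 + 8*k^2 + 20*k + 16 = (k + 2)*(k^2 + 6*k + 8) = (k + 2)^2*(k + 4)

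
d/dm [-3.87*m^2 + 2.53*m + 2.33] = 2.53 - 7.74*m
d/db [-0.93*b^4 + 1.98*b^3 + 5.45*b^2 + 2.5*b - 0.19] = -3.72*b^3 + 5.94*b^2 + 10.9*b + 2.5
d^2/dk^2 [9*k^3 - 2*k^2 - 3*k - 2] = 54*k - 4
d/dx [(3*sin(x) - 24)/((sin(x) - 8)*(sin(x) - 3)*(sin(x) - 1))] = 6*(2 - sin(x))*cos(x)/((sin(x) - 3)^2*(sin(x) - 1)^2)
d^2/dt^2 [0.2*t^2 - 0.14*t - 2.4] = 0.400000000000000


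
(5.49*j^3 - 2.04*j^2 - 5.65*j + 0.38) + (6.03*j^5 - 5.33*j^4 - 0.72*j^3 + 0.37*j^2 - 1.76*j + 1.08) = 6.03*j^5 - 5.33*j^4 + 4.77*j^3 - 1.67*j^2 - 7.41*j + 1.46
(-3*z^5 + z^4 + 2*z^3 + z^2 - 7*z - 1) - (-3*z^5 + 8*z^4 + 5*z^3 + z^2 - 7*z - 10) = -7*z^4 - 3*z^3 + 9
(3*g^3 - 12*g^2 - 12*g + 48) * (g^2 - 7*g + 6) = 3*g^5 - 33*g^4 + 90*g^3 + 60*g^2 - 408*g + 288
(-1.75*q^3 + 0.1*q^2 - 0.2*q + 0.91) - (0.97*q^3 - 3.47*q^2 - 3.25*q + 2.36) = -2.72*q^3 + 3.57*q^2 + 3.05*q - 1.45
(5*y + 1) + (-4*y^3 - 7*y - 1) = -4*y^3 - 2*y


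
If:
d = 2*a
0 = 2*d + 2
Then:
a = -1/2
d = -1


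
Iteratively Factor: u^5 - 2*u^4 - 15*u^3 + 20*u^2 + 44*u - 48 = (u - 4)*(u^4 + 2*u^3 - 7*u^2 - 8*u + 12) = (u - 4)*(u - 1)*(u^3 + 3*u^2 - 4*u - 12) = (u - 4)*(u - 1)*(u + 2)*(u^2 + u - 6) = (u - 4)*(u - 2)*(u - 1)*(u + 2)*(u + 3)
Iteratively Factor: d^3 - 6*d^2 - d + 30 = (d + 2)*(d^2 - 8*d + 15) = (d - 5)*(d + 2)*(d - 3)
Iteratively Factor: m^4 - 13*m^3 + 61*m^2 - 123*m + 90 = (m - 2)*(m^3 - 11*m^2 + 39*m - 45) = (m - 3)*(m - 2)*(m^2 - 8*m + 15) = (m - 3)^2*(m - 2)*(m - 5)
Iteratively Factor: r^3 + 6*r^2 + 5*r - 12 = (r + 4)*(r^2 + 2*r - 3) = (r - 1)*(r + 4)*(r + 3)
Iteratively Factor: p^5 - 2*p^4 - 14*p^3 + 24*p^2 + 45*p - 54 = (p - 3)*(p^4 + p^3 - 11*p^2 - 9*p + 18) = (p - 3)*(p + 2)*(p^3 - p^2 - 9*p + 9) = (p - 3)*(p - 1)*(p + 2)*(p^2 - 9) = (p - 3)^2*(p - 1)*(p + 2)*(p + 3)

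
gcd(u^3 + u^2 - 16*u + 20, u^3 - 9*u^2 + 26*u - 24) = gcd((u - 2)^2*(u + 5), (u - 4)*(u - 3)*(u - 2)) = u - 2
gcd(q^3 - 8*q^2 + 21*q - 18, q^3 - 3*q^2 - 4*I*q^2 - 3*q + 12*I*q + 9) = q - 3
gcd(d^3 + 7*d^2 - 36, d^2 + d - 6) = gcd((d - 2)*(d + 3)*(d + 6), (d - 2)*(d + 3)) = d^2 + d - 6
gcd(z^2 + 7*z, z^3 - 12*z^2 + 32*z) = z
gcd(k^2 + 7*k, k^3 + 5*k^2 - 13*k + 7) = k + 7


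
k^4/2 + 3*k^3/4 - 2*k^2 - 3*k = k*(k/2 + 1)*(k - 2)*(k + 3/2)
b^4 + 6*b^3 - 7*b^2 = b^2*(b - 1)*(b + 7)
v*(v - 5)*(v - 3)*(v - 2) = v^4 - 10*v^3 + 31*v^2 - 30*v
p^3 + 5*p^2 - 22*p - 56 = (p - 4)*(p + 2)*(p + 7)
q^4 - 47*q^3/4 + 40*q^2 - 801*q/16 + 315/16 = (q - 7)*(q - 5/2)*(q - 3/2)*(q - 3/4)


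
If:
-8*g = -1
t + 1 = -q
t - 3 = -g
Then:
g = 1/8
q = -31/8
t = 23/8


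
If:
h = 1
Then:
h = 1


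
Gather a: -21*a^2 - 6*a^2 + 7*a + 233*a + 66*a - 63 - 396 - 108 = -27*a^2 + 306*a - 567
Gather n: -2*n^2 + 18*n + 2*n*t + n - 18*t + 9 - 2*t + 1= -2*n^2 + n*(2*t + 19) - 20*t + 10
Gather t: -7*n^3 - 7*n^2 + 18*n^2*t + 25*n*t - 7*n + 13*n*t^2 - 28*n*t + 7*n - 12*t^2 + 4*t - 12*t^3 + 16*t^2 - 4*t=-7*n^3 - 7*n^2 - 12*t^3 + t^2*(13*n + 4) + t*(18*n^2 - 3*n)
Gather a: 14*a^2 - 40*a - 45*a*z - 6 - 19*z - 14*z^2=14*a^2 + a*(-45*z - 40) - 14*z^2 - 19*z - 6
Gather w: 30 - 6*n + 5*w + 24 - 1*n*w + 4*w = -6*n + w*(9 - n) + 54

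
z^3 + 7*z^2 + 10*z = z*(z + 2)*(z + 5)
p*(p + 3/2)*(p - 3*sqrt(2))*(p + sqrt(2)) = p^4 - 2*sqrt(2)*p^3 + 3*p^3/2 - 6*p^2 - 3*sqrt(2)*p^2 - 9*p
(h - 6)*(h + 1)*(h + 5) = h^3 - 31*h - 30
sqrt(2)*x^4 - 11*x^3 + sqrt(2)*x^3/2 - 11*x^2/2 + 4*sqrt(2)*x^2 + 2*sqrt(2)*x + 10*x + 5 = (x - 5*sqrt(2))*(x - sqrt(2))*(x + sqrt(2)/2)*(sqrt(2)*x + sqrt(2)/2)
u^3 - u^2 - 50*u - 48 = (u - 8)*(u + 1)*(u + 6)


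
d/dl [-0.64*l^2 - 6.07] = -1.28*l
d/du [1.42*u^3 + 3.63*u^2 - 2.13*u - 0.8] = 4.26*u^2 + 7.26*u - 2.13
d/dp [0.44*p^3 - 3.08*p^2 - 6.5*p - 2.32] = 1.32*p^2 - 6.16*p - 6.5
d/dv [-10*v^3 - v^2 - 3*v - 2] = -30*v^2 - 2*v - 3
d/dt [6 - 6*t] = -6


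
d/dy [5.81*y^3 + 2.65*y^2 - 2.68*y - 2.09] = 17.43*y^2 + 5.3*y - 2.68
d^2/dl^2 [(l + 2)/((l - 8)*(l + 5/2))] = 8*(2*l^3 + 12*l^2 + 54*l - 19)/(8*l^6 - 132*l^5 + 246*l^4 + 3949*l^3 - 4920*l^2 - 52800*l - 64000)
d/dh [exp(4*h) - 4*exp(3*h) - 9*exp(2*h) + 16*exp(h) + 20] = (4*exp(3*h) - 12*exp(2*h) - 18*exp(h) + 16)*exp(h)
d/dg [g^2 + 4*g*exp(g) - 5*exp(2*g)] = 4*g*exp(g) + 2*g - 10*exp(2*g) + 4*exp(g)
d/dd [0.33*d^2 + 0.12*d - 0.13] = 0.66*d + 0.12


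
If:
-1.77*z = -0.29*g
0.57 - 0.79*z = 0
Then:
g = 4.40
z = 0.72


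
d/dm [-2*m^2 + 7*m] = 7 - 4*m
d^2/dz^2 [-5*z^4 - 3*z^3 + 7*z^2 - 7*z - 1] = -60*z^2 - 18*z + 14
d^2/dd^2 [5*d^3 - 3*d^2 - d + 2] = 30*d - 6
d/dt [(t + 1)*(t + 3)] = 2*t + 4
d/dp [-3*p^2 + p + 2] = 1 - 6*p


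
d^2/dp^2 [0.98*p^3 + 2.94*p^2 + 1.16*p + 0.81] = 5.88*p + 5.88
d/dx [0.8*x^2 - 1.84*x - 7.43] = 1.6*x - 1.84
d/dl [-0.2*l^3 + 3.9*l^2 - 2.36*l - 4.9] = -0.6*l^2 + 7.8*l - 2.36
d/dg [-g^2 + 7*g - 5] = 7 - 2*g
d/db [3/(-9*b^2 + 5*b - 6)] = 3*(18*b - 5)/(9*b^2 - 5*b + 6)^2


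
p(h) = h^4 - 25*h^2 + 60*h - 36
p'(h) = 4*h^3 - 50*h + 60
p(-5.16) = -302.32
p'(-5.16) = -231.55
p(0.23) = -23.52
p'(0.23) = 48.55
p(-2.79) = -337.41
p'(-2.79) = 112.63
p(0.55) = -10.47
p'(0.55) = 33.17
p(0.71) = -5.75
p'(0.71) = 25.93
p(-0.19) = -48.30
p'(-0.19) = 69.47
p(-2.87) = -346.28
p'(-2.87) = 108.94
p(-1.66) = -196.90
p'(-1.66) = 124.70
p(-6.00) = 0.00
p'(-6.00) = -504.00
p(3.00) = 0.00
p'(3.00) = 18.00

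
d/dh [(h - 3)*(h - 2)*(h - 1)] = 3*h^2 - 12*h + 11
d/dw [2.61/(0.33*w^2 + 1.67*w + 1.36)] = (-1.7226*w - 4.3587)/(0.33*w^2 + 1.67*w + 1.36)^2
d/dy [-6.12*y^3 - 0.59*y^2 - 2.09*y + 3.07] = -18.36*y^2 - 1.18*y - 2.09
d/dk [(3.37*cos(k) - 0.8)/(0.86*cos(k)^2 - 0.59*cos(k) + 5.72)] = (2.8982*cos(k)^2 - 1.376*cos(k) - 18.8044)*sin(k)/(0.7396*cos(k)^4 - 1.0148*cos(k)^3 + 10.1865*cos(k)^2 - 6.7496*cos(k) + 32.7184)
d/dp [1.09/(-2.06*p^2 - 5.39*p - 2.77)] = (4.4908*p + 5.8751)/(2.06*p^2 + 5.39*p + 2.77)^2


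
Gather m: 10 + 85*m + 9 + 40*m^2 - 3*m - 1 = 40*m^2 + 82*m + 18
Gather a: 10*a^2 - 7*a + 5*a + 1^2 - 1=10*a^2 - 2*a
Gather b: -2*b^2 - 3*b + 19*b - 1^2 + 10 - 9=-2*b^2 + 16*b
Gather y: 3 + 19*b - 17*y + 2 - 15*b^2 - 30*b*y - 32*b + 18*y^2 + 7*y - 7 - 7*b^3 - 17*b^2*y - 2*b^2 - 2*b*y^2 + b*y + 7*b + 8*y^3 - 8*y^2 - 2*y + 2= -7*b^3 - 17*b^2 - 6*b + 8*y^3 + y^2*(10 - 2*b) + y*(-17*b^2 - 29*b - 12)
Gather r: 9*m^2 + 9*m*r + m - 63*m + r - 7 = 9*m^2 - 62*m + r*(9*m + 1) - 7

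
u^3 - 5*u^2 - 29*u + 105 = (u - 7)*(u - 3)*(u + 5)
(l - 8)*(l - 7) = l^2 - 15*l + 56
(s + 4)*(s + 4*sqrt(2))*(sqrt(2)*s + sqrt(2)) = sqrt(2)*s^3 + 5*sqrt(2)*s^2 + 8*s^2 + 4*sqrt(2)*s + 40*s + 32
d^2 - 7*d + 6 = (d - 6)*(d - 1)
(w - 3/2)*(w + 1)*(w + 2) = w^3 + 3*w^2/2 - 5*w/2 - 3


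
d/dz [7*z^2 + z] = 14*z + 1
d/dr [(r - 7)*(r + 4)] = 2*r - 3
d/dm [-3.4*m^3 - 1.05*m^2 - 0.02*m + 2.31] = -10.2*m^2 - 2.1*m - 0.02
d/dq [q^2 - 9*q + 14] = 2*q - 9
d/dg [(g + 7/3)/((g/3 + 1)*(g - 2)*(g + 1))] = (-6*g^3 - 27*g^2 - 28*g + 17)/(g^6 + 4*g^5 - 6*g^4 - 32*g^3 + g^2 + 60*g + 36)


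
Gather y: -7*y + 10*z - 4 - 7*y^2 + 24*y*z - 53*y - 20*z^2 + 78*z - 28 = -7*y^2 + y*(24*z - 60) - 20*z^2 + 88*z - 32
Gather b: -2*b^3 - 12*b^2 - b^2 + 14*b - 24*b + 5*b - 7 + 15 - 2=-2*b^3 - 13*b^2 - 5*b + 6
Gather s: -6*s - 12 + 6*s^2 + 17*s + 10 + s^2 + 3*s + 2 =7*s^2 + 14*s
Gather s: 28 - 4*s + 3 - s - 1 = 30 - 5*s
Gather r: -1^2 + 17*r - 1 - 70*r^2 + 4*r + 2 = -70*r^2 + 21*r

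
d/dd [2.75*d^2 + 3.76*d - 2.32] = 5.5*d + 3.76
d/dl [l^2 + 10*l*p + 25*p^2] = 2*l + 10*p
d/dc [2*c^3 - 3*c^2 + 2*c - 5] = 6*c^2 - 6*c + 2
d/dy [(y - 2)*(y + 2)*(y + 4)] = 3*y^2 + 8*y - 4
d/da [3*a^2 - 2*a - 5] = 6*a - 2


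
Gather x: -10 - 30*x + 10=-30*x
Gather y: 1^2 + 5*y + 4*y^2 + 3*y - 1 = 4*y^2 + 8*y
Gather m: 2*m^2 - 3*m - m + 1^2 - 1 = 2*m^2 - 4*m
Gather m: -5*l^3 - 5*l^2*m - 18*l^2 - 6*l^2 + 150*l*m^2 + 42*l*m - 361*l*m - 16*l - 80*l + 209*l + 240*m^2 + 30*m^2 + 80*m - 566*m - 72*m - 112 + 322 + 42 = -5*l^3 - 24*l^2 + 113*l + m^2*(150*l + 270) + m*(-5*l^2 - 319*l - 558) + 252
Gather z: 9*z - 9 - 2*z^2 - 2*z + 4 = -2*z^2 + 7*z - 5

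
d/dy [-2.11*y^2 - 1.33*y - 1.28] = -4.22*y - 1.33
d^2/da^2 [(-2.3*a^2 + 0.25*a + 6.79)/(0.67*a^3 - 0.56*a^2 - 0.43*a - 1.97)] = (-2.06494*a^6 + 0.673350000000003*a^5 + 32.037792*a^4 - 81.853978*a^3 + 20.22273*a^2 + 61.928118*a - 30.746204)/(0.300763*a^9 - 0.754152*a^8 + 0.0512550000000001*a^7 - 1.860599*a^6 + 4.401969*a^5 + 1.241334*a^4 + 4.874846*a^3 - 7.612671*a^2 - 5.006361*a - 7.645373)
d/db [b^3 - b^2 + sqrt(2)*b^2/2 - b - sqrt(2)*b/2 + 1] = 3*b^2 - 2*b + sqrt(2)*b - 1 - sqrt(2)/2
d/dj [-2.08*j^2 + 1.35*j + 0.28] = 1.35 - 4.16*j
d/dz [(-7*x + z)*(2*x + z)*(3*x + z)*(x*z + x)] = x*(-42*x^3 - 58*x^2*z - 29*x^2 - 6*x*z^2 - 4*x*z + 4*z^3 + 3*z^2)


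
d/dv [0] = 0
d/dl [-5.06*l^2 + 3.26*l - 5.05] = 3.26 - 10.12*l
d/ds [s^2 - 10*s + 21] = 2*s - 10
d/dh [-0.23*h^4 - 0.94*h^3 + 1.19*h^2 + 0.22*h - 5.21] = -0.92*h^3 - 2.82*h^2 + 2.38*h + 0.22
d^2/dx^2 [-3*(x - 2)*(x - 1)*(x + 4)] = -18*x - 6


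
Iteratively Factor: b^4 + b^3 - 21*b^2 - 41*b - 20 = (b + 4)*(b^3 - 3*b^2 - 9*b - 5) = (b + 1)*(b + 4)*(b^2 - 4*b - 5) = (b - 5)*(b + 1)*(b + 4)*(b + 1)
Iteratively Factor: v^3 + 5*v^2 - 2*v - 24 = (v - 2)*(v^2 + 7*v + 12) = (v - 2)*(v + 4)*(v + 3)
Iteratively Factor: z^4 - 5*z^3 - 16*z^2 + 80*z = (z + 4)*(z^3 - 9*z^2 + 20*z) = (z - 5)*(z + 4)*(z^2 - 4*z) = z*(z - 5)*(z + 4)*(z - 4)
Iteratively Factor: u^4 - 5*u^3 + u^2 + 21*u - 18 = (u - 3)*(u^3 - 2*u^2 - 5*u + 6) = (u - 3)*(u - 1)*(u^2 - u - 6) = (u - 3)^2*(u - 1)*(u + 2)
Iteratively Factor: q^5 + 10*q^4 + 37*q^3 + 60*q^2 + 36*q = (q + 3)*(q^4 + 7*q^3 + 16*q^2 + 12*q) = q*(q + 3)*(q^3 + 7*q^2 + 16*q + 12) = q*(q + 2)*(q + 3)*(q^2 + 5*q + 6) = q*(q + 2)^2*(q + 3)*(q + 3)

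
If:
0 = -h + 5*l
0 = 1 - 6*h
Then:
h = 1/6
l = 1/30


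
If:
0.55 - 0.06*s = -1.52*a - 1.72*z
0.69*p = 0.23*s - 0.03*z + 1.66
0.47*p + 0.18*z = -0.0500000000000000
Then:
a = -1.17178294951069*z - 0.659337114757291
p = -0.382978723404255*z - 0.106382978723404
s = -1.01850138760407*z - 7.53654024051804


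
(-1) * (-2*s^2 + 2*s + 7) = 2*s^2 - 2*s - 7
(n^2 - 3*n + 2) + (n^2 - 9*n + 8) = 2*n^2 - 12*n + 10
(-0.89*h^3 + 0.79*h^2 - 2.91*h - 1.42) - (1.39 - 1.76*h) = -0.89*h^3 + 0.79*h^2 - 1.15*h - 2.81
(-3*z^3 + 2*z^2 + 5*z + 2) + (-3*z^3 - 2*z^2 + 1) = -6*z^3 + 5*z + 3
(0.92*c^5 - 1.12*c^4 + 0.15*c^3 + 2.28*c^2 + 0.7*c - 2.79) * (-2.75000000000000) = -2.53*c^5 + 3.08*c^4 - 0.4125*c^3 - 6.27*c^2 - 1.925*c + 7.6725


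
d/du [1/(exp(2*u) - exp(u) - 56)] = (1 - 2*exp(u))*exp(u)/(-exp(2*u) + exp(u) + 56)^2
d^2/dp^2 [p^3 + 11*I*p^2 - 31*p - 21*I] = 6*p + 22*I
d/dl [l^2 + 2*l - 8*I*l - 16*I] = 2*l + 2 - 8*I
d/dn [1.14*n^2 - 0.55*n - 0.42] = 2.28*n - 0.55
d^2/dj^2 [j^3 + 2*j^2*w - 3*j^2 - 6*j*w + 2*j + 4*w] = 6*j + 4*w - 6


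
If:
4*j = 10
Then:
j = 5/2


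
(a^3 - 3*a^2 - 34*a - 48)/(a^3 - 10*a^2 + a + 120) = (a + 2)/(a - 5)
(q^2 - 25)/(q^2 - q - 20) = (q + 5)/(q + 4)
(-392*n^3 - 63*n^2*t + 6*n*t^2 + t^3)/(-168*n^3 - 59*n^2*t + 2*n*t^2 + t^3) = (7*n + t)/(3*n + t)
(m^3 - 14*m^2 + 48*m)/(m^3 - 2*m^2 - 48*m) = (m - 6)/(m + 6)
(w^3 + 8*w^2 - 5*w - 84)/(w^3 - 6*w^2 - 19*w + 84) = (w + 7)/(w - 7)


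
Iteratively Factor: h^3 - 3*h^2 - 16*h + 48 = (h - 4)*(h^2 + h - 12) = (h - 4)*(h - 3)*(h + 4)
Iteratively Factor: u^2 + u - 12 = (u + 4)*(u - 3)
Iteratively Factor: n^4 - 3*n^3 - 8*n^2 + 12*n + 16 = (n + 2)*(n^3 - 5*n^2 + 2*n + 8) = (n + 1)*(n + 2)*(n^2 - 6*n + 8) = (n - 4)*(n + 1)*(n + 2)*(n - 2)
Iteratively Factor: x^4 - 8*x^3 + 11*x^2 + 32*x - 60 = (x + 2)*(x^3 - 10*x^2 + 31*x - 30) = (x - 3)*(x + 2)*(x^2 - 7*x + 10) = (x - 3)*(x - 2)*(x + 2)*(x - 5)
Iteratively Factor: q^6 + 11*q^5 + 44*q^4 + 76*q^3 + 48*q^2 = (q + 2)*(q^5 + 9*q^4 + 26*q^3 + 24*q^2) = (q + 2)*(q + 3)*(q^4 + 6*q^3 + 8*q^2) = (q + 2)^2*(q + 3)*(q^3 + 4*q^2) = q*(q + 2)^2*(q + 3)*(q^2 + 4*q) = q^2*(q + 2)^2*(q + 3)*(q + 4)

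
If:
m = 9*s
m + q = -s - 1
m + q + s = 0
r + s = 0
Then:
No Solution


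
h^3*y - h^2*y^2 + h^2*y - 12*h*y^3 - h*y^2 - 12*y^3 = (h - 4*y)*(h + 3*y)*(h*y + y)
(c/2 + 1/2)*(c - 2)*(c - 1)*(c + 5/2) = c^4/2 + c^3/4 - 3*c^2 - c/4 + 5/2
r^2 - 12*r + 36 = (r - 6)^2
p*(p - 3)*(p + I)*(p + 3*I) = p^4 - 3*p^3 + 4*I*p^3 - 3*p^2 - 12*I*p^2 + 9*p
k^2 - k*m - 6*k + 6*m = (k - 6)*(k - m)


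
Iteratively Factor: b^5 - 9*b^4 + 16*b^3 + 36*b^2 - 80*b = (b - 2)*(b^4 - 7*b^3 + 2*b^2 + 40*b) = b*(b - 2)*(b^3 - 7*b^2 + 2*b + 40) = b*(b - 5)*(b - 2)*(b^2 - 2*b - 8) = b*(b - 5)*(b - 2)*(b + 2)*(b - 4)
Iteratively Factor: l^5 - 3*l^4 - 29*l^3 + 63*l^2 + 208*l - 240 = (l - 5)*(l^4 + 2*l^3 - 19*l^2 - 32*l + 48) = (l - 5)*(l - 1)*(l^3 + 3*l^2 - 16*l - 48) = (l - 5)*(l - 1)*(l + 3)*(l^2 - 16) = (l - 5)*(l - 4)*(l - 1)*(l + 3)*(l + 4)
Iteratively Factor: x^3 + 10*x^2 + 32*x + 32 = (x + 2)*(x^2 + 8*x + 16) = (x + 2)*(x + 4)*(x + 4)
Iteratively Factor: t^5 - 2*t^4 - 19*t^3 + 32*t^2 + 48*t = (t + 4)*(t^4 - 6*t^3 + 5*t^2 + 12*t) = (t - 3)*(t + 4)*(t^3 - 3*t^2 - 4*t) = (t - 3)*(t + 1)*(t + 4)*(t^2 - 4*t) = t*(t - 3)*(t + 1)*(t + 4)*(t - 4)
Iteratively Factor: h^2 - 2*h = (h - 2)*(h)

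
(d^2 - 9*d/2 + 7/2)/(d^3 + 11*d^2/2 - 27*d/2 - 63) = (d - 1)/(d^2 + 9*d + 18)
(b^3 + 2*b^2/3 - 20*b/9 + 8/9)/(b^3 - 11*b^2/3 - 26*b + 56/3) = (3*b^2 + 4*b - 4)/(3*(b^2 - 3*b - 28))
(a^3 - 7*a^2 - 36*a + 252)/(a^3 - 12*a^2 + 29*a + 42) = (a + 6)/(a + 1)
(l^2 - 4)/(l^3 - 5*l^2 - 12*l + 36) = (l + 2)/(l^2 - 3*l - 18)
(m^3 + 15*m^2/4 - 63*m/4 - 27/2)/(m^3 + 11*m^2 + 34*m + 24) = (4*m^2 - 9*m - 9)/(4*(m^2 + 5*m + 4))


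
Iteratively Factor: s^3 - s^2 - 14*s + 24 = (s - 2)*(s^2 + s - 12) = (s - 3)*(s - 2)*(s + 4)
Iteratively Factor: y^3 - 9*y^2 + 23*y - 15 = (y - 3)*(y^2 - 6*y + 5) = (y - 3)*(y - 1)*(y - 5)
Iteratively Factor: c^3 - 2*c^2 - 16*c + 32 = (c + 4)*(c^2 - 6*c + 8) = (c - 2)*(c + 4)*(c - 4)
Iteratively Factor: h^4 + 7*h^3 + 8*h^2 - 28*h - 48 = (h + 4)*(h^3 + 3*h^2 - 4*h - 12) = (h - 2)*(h + 4)*(h^2 + 5*h + 6) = (h - 2)*(h + 2)*(h + 4)*(h + 3)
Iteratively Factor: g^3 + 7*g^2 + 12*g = (g + 4)*(g^2 + 3*g) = g*(g + 4)*(g + 3)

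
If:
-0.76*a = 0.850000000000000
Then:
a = -1.12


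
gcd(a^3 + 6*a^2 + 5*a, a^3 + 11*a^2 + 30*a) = a^2 + 5*a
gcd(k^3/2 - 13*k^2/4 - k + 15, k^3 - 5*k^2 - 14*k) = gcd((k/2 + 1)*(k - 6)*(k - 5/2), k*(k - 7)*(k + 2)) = k + 2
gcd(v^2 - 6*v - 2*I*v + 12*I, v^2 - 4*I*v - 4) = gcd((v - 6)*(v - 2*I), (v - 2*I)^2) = v - 2*I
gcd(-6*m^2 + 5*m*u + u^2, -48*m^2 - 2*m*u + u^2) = 6*m + u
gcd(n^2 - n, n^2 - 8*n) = n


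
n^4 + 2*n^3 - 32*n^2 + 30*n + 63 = (n - 3)^2*(n + 1)*(n + 7)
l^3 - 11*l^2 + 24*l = l*(l - 8)*(l - 3)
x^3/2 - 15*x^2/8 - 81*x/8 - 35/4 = (x/2 + 1)*(x - 7)*(x + 5/4)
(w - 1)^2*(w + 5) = w^3 + 3*w^2 - 9*w + 5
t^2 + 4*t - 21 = (t - 3)*(t + 7)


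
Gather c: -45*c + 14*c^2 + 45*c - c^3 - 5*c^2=-c^3 + 9*c^2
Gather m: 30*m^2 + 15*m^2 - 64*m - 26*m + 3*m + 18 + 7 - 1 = 45*m^2 - 87*m + 24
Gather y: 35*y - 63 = 35*y - 63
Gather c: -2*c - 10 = -2*c - 10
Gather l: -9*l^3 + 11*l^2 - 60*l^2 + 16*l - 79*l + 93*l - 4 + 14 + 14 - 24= -9*l^3 - 49*l^2 + 30*l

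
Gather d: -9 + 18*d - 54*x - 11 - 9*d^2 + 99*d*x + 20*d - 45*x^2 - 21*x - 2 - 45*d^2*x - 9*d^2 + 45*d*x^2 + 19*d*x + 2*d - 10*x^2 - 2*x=d^2*(-45*x - 18) + d*(45*x^2 + 118*x + 40) - 55*x^2 - 77*x - 22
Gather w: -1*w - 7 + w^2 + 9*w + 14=w^2 + 8*w + 7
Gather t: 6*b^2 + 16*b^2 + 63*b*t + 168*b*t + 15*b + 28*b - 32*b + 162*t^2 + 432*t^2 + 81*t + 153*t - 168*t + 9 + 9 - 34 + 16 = 22*b^2 + 11*b + 594*t^2 + t*(231*b + 66)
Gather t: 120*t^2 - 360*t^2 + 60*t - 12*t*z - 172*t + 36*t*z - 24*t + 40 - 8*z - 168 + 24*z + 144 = -240*t^2 + t*(24*z - 136) + 16*z + 16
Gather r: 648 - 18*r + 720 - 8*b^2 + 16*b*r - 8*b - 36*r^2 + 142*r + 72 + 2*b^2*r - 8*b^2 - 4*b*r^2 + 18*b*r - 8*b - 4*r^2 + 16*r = -16*b^2 - 16*b + r^2*(-4*b - 40) + r*(2*b^2 + 34*b + 140) + 1440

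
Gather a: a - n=a - n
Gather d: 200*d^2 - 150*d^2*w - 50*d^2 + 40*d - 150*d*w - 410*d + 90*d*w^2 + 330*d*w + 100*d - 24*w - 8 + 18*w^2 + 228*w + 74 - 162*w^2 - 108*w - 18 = d^2*(150 - 150*w) + d*(90*w^2 + 180*w - 270) - 144*w^2 + 96*w + 48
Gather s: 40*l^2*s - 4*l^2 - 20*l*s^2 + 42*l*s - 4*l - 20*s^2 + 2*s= -4*l^2 - 4*l + s^2*(-20*l - 20) + s*(40*l^2 + 42*l + 2)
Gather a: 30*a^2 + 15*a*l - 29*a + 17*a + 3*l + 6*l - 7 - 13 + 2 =30*a^2 + a*(15*l - 12) + 9*l - 18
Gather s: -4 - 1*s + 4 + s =0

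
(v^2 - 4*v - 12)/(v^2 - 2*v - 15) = (-v^2 + 4*v + 12)/(-v^2 + 2*v + 15)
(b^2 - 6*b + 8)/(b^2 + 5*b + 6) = (b^2 - 6*b + 8)/(b^2 + 5*b + 6)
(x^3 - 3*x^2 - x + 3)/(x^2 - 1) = x - 3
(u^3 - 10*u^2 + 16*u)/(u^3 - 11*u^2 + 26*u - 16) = u/(u - 1)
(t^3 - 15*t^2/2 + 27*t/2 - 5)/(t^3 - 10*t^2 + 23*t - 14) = (2*t^2 - 11*t + 5)/(2*(t^2 - 8*t + 7))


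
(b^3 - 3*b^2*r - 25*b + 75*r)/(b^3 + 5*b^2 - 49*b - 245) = (b^2 - 3*b*r - 5*b + 15*r)/(b^2 - 49)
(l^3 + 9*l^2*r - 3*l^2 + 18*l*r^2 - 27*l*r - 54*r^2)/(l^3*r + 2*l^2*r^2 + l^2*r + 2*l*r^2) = (l^3 + 9*l^2*r - 3*l^2 + 18*l*r^2 - 27*l*r - 54*r^2)/(l*r*(l^2 + 2*l*r + l + 2*r))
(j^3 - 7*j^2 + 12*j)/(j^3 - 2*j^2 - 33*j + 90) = j*(j - 4)/(j^2 + j - 30)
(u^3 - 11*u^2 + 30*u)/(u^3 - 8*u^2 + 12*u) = (u - 5)/(u - 2)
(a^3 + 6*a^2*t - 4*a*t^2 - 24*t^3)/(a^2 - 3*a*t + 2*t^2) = (-a^2 - 8*a*t - 12*t^2)/(-a + t)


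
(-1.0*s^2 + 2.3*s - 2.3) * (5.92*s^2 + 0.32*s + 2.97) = -5.92*s^4 + 13.296*s^3 - 15.85*s^2 + 6.095*s - 6.831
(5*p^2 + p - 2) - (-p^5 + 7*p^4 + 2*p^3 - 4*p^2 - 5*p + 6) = p^5 - 7*p^4 - 2*p^3 + 9*p^2 + 6*p - 8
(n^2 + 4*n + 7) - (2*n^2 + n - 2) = -n^2 + 3*n + 9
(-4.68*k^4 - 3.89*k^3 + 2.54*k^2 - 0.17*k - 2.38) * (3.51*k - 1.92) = -16.4268*k^5 - 4.6683*k^4 + 16.3842*k^3 - 5.4735*k^2 - 8.0274*k + 4.5696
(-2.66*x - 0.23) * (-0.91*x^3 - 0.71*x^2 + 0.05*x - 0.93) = 2.4206*x^4 + 2.0979*x^3 + 0.0303*x^2 + 2.4623*x + 0.2139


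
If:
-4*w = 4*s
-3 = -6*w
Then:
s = -1/2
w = 1/2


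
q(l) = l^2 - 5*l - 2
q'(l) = 2*l - 5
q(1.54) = -7.33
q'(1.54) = -1.92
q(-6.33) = 69.72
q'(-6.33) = -17.66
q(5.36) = -0.07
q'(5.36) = 5.72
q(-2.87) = 20.59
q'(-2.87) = -10.74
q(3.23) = -7.72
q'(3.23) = 1.46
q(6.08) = 4.57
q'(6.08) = 7.16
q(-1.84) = 10.59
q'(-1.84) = -8.68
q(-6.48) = 72.39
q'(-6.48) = -17.96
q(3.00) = -8.00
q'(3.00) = 1.00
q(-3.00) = 22.00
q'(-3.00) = -11.00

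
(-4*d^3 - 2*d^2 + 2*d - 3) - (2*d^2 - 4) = -4*d^3 - 4*d^2 + 2*d + 1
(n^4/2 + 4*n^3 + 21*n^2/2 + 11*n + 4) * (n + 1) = n^5/2 + 9*n^4/2 + 29*n^3/2 + 43*n^2/2 + 15*n + 4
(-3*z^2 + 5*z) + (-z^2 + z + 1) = -4*z^2 + 6*z + 1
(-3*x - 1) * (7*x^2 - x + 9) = -21*x^3 - 4*x^2 - 26*x - 9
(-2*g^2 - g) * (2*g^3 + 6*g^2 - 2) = -4*g^5 - 14*g^4 - 6*g^3 + 4*g^2 + 2*g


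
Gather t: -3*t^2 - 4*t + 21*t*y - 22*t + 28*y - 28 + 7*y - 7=-3*t^2 + t*(21*y - 26) + 35*y - 35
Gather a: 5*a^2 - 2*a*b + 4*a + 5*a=5*a^2 + a*(9 - 2*b)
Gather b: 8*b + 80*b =88*b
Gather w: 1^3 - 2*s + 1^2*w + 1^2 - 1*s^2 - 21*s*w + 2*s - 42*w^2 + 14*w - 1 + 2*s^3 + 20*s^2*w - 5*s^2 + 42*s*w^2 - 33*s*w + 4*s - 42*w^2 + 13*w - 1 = 2*s^3 - 6*s^2 + 4*s + w^2*(42*s - 84) + w*(20*s^2 - 54*s + 28)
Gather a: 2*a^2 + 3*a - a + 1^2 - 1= 2*a^2 + 2*a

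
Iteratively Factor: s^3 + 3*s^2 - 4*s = (s)*(s^2 + 3*s - 4) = s*(s - 1)*(s + 4)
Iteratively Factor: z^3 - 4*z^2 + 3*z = (z - 3)*(z^2 - z) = (z - 3)*(z - 1)*(z)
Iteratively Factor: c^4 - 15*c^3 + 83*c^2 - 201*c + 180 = (c - 3)*(c^3 - 12*c^2 + 47*c - 60) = (c - 5)*(c - 3)*(c^2 - 7*c + 12) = (c - 5)*(c - 3)^2*(c - 4)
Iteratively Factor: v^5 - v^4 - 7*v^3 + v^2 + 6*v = (v - 1)*(v^4 - 7*v^2 - 6*v) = (v - 1)*(v + 2)*(v^3 - 2*v^2 - 3*v) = (v - 1)*(v + 1)*(v + 2)*(v^2 - 3*v) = (v - 3)*(v - 1)*(v + 1)*(v + 2)*(v)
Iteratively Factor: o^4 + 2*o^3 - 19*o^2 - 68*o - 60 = (o + 2)*(o^3 - 19*o - 30) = (o + 2)^2*(o^2 - 2*o - 15) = (o + 2)^2*(o + 3)*(o - 5)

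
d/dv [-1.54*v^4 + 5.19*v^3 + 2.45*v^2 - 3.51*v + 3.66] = -6.16*v^3 + 15.57*v^2 + 4.9*v - 3.51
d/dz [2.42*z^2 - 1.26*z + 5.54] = 4.84*z - 1.26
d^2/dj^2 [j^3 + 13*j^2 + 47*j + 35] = 6*j + 26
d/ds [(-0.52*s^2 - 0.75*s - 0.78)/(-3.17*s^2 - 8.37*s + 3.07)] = (1.9749*s^2 - 8.138*s - 8.8311)/(10.0489*s^4 + 53.0658*s^3 + 50.5931*s^2 - 51.3918*s + 9.4249)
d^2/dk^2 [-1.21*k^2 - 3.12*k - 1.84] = -2.42000000000000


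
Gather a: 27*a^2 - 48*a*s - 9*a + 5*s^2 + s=27*a^2 + a*(-48*s - 9) + 5*s^2 + s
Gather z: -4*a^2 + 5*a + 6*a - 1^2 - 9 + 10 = -4*a^2 + 11*a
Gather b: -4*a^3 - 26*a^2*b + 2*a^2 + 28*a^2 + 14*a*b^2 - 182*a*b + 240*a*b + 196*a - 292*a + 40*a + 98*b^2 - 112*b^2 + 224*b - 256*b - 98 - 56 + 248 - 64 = -4*a^3 + 30*a^2 - 56*a + b^2*(14*a - 14) + b*(-26*a^2 + 58*a - 32) + 30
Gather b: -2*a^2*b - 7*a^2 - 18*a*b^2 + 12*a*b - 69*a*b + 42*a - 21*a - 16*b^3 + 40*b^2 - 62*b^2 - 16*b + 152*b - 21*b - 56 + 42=-7*a^2 + 21*a - 16*b^3 + b^2*(-18*a - 22) + b*(-2*a^2 - 57*a + 115) - 14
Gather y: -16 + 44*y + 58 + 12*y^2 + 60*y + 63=12*y^2 + 104*y + 105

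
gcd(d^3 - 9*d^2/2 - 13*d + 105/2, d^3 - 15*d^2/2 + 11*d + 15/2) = d^2 - 8*d + 15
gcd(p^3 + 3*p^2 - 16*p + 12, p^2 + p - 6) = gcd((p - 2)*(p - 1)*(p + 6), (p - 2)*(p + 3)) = p - 2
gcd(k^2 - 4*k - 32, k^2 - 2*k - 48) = k - 8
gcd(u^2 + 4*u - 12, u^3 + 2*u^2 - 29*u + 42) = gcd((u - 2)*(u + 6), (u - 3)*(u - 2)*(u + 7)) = u - 2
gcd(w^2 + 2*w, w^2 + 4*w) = w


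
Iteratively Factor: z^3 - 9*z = (z + 3)*(z^2 - 3*z) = z*(z + 3)*(z - 3)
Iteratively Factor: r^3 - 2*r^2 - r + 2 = (r - 2)*(r^2 - 1) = (r - 2)*(r - 1)*(r + 1)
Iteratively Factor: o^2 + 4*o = (o)*(o + 4)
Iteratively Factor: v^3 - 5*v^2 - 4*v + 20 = (v - 5)*(v^2 - 4) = (v - 5)*(v - 2)*(v + 2)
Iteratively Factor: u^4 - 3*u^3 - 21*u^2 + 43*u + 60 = (u - 5)*(u^3 + 2*u^2 - 11*u - 12) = (u - 5)*(u - 3)*(u^2 + 5*u + 4) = (u - 5)*(u - 3)*(u + 4)*(u + 1)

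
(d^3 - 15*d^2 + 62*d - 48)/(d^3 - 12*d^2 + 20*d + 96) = (d - 1)/(d + 2)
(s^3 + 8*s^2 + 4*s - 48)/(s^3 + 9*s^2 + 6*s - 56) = (s + 6)/(s + 7)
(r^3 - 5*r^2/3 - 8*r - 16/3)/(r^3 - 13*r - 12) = (r + 4/3)/(r + 3)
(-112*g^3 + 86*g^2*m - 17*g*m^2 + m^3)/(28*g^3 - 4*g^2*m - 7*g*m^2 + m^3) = (-8*g + m)/(2*g + m)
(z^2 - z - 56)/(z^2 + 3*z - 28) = (z - 8)/(z - 4)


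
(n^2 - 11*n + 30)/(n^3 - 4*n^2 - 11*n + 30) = (n - 6)/(n^2 + n - 6)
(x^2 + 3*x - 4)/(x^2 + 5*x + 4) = (x - 1)/(x + 1)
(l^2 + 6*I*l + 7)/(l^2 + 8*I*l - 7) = (l - I)/(l + I)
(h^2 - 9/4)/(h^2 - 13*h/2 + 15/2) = (h + 3/2)/(h - 5)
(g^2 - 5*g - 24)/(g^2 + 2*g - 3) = (g - 8)/(g - 1)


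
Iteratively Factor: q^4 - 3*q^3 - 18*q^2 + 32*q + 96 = (q + 3)*(q^3 - 6*q^2 + 32) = (q - 4)*(q + 3)*(q^2 - 2*q - 8) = (q - 4)^2*(q + 3)*(q + 2)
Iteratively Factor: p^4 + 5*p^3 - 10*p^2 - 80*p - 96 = (p + 4)*(p^3 + p^2 - 14*p - 24) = (p + 2)*(p + 4)*(p^2 - p - 12) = (p + 2)*(p + 3)*(p + 4)*(p - 4)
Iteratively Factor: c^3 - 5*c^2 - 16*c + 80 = (c - 5)*(c^2 - 16) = (c - 5)*(c - 4)*(c + 4)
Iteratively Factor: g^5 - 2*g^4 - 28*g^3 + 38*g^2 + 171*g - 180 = (g - 3)*(g^4 + g^3 - 25*g^2 - 37*g + 60) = (g - 3)*(g + 4)*(g^3 - 3*g^2 - 13*g + 15) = (g - 5)*(g - 3)*(g + 4)*(g^2 + 2*g - 3) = (g - 5)*(g - 3)*(g + 3)*(g + 4)*(g - 1)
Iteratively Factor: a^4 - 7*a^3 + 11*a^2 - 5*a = (a - 5)*(a^3 - 2*a^2 + a) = (a - 5)*(a - 1)*(a^2 - a) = (a - 5)*(a - 1)^2*(a)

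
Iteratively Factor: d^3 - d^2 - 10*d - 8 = (d - 4)*(d^2 + 3*d + 2) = (d - 4)*(d + 1)*(d + 2)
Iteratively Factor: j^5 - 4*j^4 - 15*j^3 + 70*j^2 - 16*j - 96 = (j - 3)*(j^4 - j^3 - 18*j^2 + 16*j + 32) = (j - 3)*(j - 2)*(j^3 + j^2 - 16*j - 16) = (j - 3)*(j - 2)*(j + 1)*(j^2 - 16) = (j - 4)*(j - 3)*(j - 2)*(j + 1)*(j + 4)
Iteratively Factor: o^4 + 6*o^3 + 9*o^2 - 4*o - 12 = (o + 2)*(o^3 + 4*o^2 + o - 6) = (o + 2)^2*(o^2 + 2*o - 3) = (o + 2)^2*(o + 3)*(o - 1)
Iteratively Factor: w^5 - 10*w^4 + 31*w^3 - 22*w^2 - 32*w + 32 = (w + 1)*(w^4 - 11*w^3 + 42*w^2 - 64*w + 32) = (w - 4)*(w + 1)*(w^3 - 7*w^2 + 14*w - 8) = (w - 4)*(w - 2)*(w + 1)*(w^2 - 5*w + 4) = (w - 4)*(w - 2)*(w - 1)*(w + 1)*(w - 4)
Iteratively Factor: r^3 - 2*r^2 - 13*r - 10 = (r - 5)*(r^2 + 3*r + 2) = (r - 5)*(r + 2)*(r + 1)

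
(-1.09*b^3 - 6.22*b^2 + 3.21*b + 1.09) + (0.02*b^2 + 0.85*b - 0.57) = -1.09*b^3 - 6.2*b^2 + 4.06*b + 0.52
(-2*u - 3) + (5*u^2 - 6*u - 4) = 5*u^2 - 8*u - 7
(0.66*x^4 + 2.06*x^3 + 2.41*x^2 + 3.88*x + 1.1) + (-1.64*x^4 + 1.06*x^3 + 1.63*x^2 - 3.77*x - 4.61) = -0.98*x^4 + 3.12*x^3 + 4.04*x^2 + 0.11*x - 3.51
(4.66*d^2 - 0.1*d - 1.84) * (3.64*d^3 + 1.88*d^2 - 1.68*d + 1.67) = 16.9624*d^5 + 8.3968*d^4 - 14.7144*d^3 + 4.491*d^2 + 2.9242*d - 3.0728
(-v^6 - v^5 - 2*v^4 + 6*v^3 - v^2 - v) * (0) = 0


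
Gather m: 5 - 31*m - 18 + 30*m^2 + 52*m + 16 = 30*m^2 + 21*m + 3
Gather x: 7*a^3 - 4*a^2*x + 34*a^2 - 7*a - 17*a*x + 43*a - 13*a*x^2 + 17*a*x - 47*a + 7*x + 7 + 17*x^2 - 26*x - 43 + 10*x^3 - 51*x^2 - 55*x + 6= 7*a^3 + 34*a^2 - 11*a + 10*x^3 + x^2*(-13*a - 34) + x*(-4*a^2 - 74) - 30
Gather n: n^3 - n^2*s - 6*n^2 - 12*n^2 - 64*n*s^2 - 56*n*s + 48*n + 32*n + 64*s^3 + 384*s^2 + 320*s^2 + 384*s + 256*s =n^3 + n^2*(-s - 18) + n*(-64*s^2 - 56*s + 80) + 64*s^3 + 704*s^2 + 640*s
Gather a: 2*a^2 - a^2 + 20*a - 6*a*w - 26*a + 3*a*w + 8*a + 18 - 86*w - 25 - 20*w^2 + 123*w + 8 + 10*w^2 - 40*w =a^2 + a*(2 - 3*w) - 10*w^2 - 3*w + 1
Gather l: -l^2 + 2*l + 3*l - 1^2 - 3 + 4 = -l^2 + 5*l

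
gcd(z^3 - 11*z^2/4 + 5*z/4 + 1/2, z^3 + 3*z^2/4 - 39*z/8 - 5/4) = z^2 - 7*z/4 - 1/2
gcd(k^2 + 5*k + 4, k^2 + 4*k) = k + 4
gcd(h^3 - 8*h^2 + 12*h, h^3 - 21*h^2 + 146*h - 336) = h - 6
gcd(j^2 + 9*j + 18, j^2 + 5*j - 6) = j + 6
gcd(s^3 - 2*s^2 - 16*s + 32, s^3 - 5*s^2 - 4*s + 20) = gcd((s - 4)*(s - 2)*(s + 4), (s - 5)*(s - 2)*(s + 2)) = s - 2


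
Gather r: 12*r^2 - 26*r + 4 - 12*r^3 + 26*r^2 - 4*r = -12*r^3 + 38*r^2 - 30*r + 4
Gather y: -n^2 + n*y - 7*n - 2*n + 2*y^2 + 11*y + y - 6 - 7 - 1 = -n^2 - 9*n + 2*y^2 + y*(n + 12) - 14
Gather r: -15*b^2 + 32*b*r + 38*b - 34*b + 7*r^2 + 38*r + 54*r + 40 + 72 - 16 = -15*b^2 + 4*b + 7*r^2 + r*(32*b + 92) + 96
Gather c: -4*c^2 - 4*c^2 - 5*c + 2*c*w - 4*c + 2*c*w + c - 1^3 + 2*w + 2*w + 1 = -8*c^2 + c*(4*w - 8) + 4*w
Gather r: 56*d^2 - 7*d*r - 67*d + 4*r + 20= 56*d^2 - 67*d + r*(4 - 7*d) + 20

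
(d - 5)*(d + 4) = d^2 - d - 20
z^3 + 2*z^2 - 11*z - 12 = (z - 3)*(z + 1)*(z + 4)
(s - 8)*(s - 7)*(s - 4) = s^3 - 19*s^2 + 116*s - 224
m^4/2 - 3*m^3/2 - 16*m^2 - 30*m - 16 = (m/2 + 1)*(m - 8)*(m + 1)*(m + 2)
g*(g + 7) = g^2 + 7*g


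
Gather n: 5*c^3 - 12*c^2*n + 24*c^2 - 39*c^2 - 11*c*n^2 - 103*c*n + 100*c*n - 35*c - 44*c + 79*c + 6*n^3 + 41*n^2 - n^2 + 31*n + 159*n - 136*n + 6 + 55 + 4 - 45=5*c^3 - 15*c^2 + 6*n^3 + n^2*(40 - 11*c) + n*(-12*c^2 - 3*c + 54) + 20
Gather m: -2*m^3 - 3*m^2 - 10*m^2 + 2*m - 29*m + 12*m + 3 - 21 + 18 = -2*m^3 - 13*m^2 - 15*m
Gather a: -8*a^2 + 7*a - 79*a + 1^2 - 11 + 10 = -8*a^2 - 72*a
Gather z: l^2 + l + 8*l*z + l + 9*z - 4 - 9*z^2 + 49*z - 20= l^2 + 2*l - 9*z^2 + z*(8*l + 58) - 24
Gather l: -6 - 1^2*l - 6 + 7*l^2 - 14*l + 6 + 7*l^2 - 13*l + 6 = 14*l^2 - 28*l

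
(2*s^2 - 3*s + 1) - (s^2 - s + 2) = s^2 - 2*s - 1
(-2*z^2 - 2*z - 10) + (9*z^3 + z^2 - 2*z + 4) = 9*z^3 - z^2 - 4*z - 6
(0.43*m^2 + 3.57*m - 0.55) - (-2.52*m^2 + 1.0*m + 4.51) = 2.95*m^2 + 2.57*m - 5.06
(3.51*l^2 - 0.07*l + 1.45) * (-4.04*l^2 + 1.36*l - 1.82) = -14.1804*l^4 + 5.0564*l^3 - 12.3414*l^2 + 2.0994*l - 2.639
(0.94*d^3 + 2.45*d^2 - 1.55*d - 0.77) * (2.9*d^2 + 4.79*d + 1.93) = 2.726*d^5 + 11.6076*d^4 + 9.0547*d^3 - 4.929*d^2 - 6.6798*d - 1.4861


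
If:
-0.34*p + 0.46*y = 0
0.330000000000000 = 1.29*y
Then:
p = 0.35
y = 0.26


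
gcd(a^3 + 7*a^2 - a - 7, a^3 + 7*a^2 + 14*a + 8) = a + 1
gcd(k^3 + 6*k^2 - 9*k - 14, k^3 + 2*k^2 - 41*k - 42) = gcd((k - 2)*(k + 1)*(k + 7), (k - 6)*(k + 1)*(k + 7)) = k^2 + 8*k + 7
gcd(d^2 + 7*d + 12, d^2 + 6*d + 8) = d + 4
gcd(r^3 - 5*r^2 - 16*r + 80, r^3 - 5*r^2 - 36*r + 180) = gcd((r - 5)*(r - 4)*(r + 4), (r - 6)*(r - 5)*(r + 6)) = r - 5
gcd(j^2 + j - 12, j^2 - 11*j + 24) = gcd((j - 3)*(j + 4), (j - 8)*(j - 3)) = j - 3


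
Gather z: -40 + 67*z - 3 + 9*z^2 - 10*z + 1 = 9*z^2 + 57*z - 42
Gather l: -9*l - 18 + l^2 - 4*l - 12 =l^2 - 13*l - 30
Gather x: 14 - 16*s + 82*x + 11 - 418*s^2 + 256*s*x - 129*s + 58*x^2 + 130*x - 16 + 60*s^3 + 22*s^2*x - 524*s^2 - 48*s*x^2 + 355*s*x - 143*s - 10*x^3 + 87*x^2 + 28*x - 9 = 60*s^3 - 942*s^2 - 288*s - 10*x^3 + x^2*(145 - 48*s) + x*(22*s^2 + 611*s + 240)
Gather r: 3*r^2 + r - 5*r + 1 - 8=3*r^2 - 4*r - 7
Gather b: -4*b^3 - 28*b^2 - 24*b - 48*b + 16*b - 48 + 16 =-4*b^3 - 28*b^2 - 56*b - 32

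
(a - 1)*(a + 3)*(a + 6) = a^3 + 8*a^2 + 9*a - 18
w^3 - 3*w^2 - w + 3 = (w - 3)*(w - 1)*(w + 1)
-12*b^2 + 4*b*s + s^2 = (-2*b + s)*(6*b + s)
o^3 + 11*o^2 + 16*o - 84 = (o - 2)*(o + 6)*(o + 7)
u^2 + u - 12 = (u - 3)*(u + 4)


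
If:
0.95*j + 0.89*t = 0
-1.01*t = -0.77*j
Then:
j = 0.00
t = 0.00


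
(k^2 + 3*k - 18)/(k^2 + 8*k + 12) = (k - 3)/(k + 2)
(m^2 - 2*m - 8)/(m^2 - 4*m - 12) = (m - 4)/(m - 6)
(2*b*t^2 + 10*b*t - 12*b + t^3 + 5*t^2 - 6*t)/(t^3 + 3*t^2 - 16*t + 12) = (2*b + t)/(t - 2)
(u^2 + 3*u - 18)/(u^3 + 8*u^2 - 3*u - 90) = 1/(u + 5)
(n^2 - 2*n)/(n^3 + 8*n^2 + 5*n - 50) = n/(n^2 + 10*n + 25)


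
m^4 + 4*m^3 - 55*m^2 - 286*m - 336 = (m - 8)*(m + 2)*(m + 3)*(m + 7)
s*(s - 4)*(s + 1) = s^3 - 3*s^2 - 4*s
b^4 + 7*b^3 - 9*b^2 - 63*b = b*(b - 3)*(b + 3)*(b + 7)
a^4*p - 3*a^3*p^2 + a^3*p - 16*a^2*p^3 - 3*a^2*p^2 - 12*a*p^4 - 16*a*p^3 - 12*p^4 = (a - 6*p)*(a + p)*(a + 2*p)*(a*p + p)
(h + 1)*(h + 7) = h^2 + 8*h + 7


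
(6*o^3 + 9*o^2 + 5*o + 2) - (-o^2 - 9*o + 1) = 6*o^3 + 10*o^2 + 14*o + 1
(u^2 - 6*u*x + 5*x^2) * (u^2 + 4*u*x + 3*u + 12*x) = u^4 - 2*u^3*x + 3*u^3 - 19*u^2*x^2 - 6*u^2*x + 20*u*x^3 - 57*u*x^2 + 60*x^3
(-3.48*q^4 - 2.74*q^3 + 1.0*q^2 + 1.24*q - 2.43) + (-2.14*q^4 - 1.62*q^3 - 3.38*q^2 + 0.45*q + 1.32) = -5.62*q^4 - 4.36*q^3 - 2.38*q^2 + 1.69*q - 1.11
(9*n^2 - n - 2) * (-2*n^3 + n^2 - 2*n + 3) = -18*n^5 + 11*n^4 - 15*n^3 + 27*n^2 + n - 6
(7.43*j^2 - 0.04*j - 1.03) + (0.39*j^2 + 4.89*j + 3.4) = 7.82*j^2 + 4.85*j + 2.37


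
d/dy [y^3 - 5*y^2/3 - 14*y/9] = 3*y^2 - 10*y/3 - 14/9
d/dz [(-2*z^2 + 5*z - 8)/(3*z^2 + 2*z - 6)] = (-19*z^2 + 72*z - 14)/(9*z^4 + 12*z^3 - 32*z^2 - 24*z + 36)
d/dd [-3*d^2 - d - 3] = -6*d - 1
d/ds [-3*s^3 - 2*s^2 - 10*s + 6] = -9*s^2 - 4*s - 10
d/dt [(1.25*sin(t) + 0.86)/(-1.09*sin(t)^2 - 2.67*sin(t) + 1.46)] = (1.3625*sin(t)^2 + 1.8748*sin(t) + 4.1212)*cos(t)/(1.1881*sin(t)^4 + 5.8206*sin(t)^3 + 3.9461*sin(t)^2 - 7.7964*sin(t) + 2.1316)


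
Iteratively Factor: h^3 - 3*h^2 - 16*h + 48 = (h + 4)*(h^2 - 7*h + 12) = (h - 4)*(h + 4)*(h - 3)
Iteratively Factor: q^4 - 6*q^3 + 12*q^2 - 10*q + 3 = (q - 1)*(q^3 - 5*q^2 + 7*q - 3) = (q - 3)*(q - 1)*(q^2 - 2*q + 1) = (q - 3)*(q - 1)^2*(q - 1)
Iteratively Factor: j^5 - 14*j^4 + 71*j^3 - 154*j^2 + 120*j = (j)*(j^4 - 14*j^3 + 71*j^2 - 154*j + 120) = j*(j - 5)*(j^3 - 9*j^2 + 26*j - 24) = j*(j - 5)*(j - 3)*(j^2 - 6*j + 8) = j*(j - 5)*(j - 3)*(j - 2)*(j - 4)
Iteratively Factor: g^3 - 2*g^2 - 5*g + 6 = (g - 3)*(g^2 + g - 2) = (g - 3)*(g - 1)*(g + 2)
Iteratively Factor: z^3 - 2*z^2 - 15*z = (z - 5)*(z^2 + 3*z) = z*(z - 5)*(z + 3)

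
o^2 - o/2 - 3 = (o - 2)*(o + 3/2)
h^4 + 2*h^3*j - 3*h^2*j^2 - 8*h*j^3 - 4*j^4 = (h - 2*j)*(h + j)^2*(h + 2*j)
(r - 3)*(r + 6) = r^2 + 3*r - 18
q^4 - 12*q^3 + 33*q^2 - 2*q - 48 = (q - 8)*(q - 3)*(q - 2)*(q + 1)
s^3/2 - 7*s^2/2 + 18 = (s/2 + 1)*(s - 6)*(s - 3)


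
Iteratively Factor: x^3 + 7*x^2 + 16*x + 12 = (x + 2)*(x^2 + 5*x + 6) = (x + 2)*(x + 3)*(x + 2)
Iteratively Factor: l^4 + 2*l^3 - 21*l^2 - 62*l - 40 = (l + 2)*(l^3 - 21*l - 20) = (l - 5)*(l + 2)*(l^2 + 5*l + 4) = (l - 5)*(l + 2)*(l + 4)*(l + 1)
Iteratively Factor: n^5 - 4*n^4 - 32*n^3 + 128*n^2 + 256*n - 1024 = (n - 4)*(n^4 - 32*n^2 + 256) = (n - 4)*(n + 4)*(n^3 - 4*n^2 - 16*n + 64) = (n - 4)^2*(n + 4)*(n^2 - 16) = (n - 4)^3*(n + 4)*(n + 4)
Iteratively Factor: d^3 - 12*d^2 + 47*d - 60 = (d - 4)*(d^2 - 8*d + 15) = (d - 4)*(d - 3)*(d - 5)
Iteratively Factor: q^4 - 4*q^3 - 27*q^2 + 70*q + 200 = (q + 2)*(q^3 - 6*q^2 - 15*q + 100) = (q - 5)*(q + 2)*(q^2 - q - 20) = (q - 5)*(q + 2)*(q + 4)*(q - 5)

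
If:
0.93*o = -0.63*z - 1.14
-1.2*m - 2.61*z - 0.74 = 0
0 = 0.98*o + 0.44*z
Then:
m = 11.05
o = 2.41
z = -5.37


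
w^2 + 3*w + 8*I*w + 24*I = (w + 3)*(w + 8*I)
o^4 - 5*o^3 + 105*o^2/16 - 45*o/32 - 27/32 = (o - 3)*(o - 3/2)*(o - 3/4)*(o + 1/4)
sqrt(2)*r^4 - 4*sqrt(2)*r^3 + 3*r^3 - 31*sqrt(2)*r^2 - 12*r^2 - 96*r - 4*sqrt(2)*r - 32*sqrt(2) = (r - 8)*(r + 4)*(r + sqrt(2))*(sqrt(2)*r + 1)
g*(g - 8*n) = g^2 - 8*g*n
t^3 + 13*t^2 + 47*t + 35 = (t + 1)*(t + 5)*(t + 7)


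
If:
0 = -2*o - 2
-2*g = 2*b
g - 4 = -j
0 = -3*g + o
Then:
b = 1/3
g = -1/3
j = 13/3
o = -1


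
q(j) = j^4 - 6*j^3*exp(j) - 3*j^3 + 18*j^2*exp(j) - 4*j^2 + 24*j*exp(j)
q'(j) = -6*j^3*exp(j) + 4*j^3 - 9*j^2 + 60*j*exp(j) - 8*j + 24*exp(j)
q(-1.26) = 5.10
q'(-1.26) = -23.44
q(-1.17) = 3.12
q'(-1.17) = -20.72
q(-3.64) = 278.80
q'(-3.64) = -280.55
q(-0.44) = -4.71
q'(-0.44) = 0.22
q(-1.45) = 10.16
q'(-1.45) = -30.00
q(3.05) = 1450.92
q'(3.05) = 781.66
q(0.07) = 1.87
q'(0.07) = 29.64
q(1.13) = 120.50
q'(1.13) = 242.62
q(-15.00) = 59850.01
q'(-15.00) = -15404.99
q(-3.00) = 138.55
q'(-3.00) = -164.70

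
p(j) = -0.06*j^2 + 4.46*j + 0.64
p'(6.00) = 3.74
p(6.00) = 25.24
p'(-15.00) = 6.26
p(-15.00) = -79.76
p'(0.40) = 4.41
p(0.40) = 2.41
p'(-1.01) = 4.58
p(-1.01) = -3.93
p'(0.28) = 4.43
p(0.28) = 1.88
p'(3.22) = 4.07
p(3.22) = 14.38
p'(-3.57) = 4.89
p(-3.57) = -16.05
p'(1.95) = 4.23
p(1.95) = 9.11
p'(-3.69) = 4.90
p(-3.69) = -16.63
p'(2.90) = 4.11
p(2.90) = 13.07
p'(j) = 4.46 - 0.12*j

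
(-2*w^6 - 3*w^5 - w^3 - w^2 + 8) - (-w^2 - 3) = -2*w^6 - 3*w^5 - w^3 + 11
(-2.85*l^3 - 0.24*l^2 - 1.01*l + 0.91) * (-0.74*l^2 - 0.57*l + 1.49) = 2.109*l^5 + 1.8021*l^4 - 3.3623*l^3 - 0.4553*l^2 - 2.0236*l + 1.3559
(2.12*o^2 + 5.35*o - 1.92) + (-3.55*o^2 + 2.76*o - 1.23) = -1.43*o^2 + 8.11*o - 3.15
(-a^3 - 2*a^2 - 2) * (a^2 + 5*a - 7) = -a^5 - 7*a^4 - 3*a^3 + 12*a^2 - 10*a + 14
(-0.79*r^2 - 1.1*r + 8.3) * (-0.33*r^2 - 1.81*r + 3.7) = 0.2607*r^4 + 1.7929*r^3 - 3.671*r^2 - 19.093*r + 30.71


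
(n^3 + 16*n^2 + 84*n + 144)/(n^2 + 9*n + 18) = (n^2 + 10*n + 24)/(n + 3)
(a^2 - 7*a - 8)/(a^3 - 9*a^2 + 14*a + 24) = (a - 8)/(a^2 - 10*a + 24)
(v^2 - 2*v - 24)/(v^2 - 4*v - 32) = (v - 6)/(v - 8)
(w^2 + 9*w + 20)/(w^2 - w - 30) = (w + 4)/(w - 6)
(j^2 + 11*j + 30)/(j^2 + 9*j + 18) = (j + 5)/(j + 3)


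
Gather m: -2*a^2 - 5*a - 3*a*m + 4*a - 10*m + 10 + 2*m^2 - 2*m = -2*a^2 - a + 2*m^2 + m*(-3*a - 12) + 10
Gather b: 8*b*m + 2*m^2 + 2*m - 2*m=8*b*m + 2*m^2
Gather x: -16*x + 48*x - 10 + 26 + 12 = 32*x + 28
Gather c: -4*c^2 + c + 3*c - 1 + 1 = -4*c^2 + 4*c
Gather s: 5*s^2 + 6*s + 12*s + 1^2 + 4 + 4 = 5*s^2 + 18*s + 9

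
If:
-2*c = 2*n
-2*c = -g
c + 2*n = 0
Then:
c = 0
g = 0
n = 0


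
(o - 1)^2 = o^2 - 2*o + 1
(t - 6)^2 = t^2 - 12*t + 36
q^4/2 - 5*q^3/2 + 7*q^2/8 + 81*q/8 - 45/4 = (q/2 + 1)*(q - 3)*(q - 5/2)*(q - 3/2)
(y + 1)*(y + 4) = y^2 + 5*y + 4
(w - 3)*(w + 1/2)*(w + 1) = w^3 - 3*w^2/2 - 4*w - 3/2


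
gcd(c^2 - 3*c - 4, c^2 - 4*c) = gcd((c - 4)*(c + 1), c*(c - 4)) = c - 4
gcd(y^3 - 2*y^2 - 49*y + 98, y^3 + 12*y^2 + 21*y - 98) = y^2 + 5*y - 14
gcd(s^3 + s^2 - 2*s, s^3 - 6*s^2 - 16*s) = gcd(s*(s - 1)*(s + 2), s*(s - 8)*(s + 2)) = s^2 + 2*s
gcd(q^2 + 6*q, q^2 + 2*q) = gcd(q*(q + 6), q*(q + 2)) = q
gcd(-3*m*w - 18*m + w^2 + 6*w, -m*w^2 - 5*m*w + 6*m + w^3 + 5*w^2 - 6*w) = w + 6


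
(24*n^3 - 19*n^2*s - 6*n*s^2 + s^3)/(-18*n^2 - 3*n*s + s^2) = (8*n^2 - 9*n*s + s^2)/(-6*n + s)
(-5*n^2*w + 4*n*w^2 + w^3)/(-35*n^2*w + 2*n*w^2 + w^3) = (-5*n^2 + 4*n*w + w^2)/(-35*n^2 + 2*n*w + w^2)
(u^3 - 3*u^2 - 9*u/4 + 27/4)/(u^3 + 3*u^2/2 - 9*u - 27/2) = (u - 3/2)/(u + 3)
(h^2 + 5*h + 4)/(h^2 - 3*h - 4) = (h + 4)/(h - 4)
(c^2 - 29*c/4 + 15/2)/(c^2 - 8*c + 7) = (4*c^2 - 29*c + 30)/(4*(c^2 - 8*c + 7))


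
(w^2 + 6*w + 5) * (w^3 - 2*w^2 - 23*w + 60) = w^5 + 4*w^4 - 30*w^3 - 88*w^2 + 245*w + 300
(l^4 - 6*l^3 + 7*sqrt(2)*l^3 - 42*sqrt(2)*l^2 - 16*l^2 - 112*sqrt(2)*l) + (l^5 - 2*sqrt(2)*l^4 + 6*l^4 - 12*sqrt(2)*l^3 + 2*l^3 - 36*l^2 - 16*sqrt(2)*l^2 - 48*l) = l^5 - 2*sqrt(2)*l^4 + 7*l^4 - 5*sqrt(2)*l^3 - 4*l^3 - 58*sqrt(2)*l^2 - 52*l^2 - 112*sqrt(2)*l - 48*l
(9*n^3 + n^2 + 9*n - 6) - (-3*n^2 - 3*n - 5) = 9*n^3 + 4*n^2 + 12*n - 1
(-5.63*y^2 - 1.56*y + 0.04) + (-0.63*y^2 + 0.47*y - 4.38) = -6.26*y^2 - 1.09*y - 4.34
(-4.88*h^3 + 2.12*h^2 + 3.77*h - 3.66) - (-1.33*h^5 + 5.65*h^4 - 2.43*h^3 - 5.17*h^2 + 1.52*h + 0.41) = 1.33*h^5 - 5.65*h^4 - 2.45*h^3 + 7.29*h^2 + 2.25*h - 4.07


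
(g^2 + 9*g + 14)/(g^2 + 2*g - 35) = (g + 2)/(g - 5)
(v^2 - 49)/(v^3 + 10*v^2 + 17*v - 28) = (v - 7)/(v^2 + 3*v - 4)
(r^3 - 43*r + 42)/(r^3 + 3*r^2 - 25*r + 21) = (r - 6)/(r - 3)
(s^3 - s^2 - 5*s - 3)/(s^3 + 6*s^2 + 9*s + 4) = (s - 3)/(s + 4)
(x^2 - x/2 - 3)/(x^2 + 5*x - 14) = (x + 3/2)/(x + 7)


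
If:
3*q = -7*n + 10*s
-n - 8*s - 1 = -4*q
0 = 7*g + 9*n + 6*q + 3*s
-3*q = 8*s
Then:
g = 213/3122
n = -27/223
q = 28/223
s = -21/446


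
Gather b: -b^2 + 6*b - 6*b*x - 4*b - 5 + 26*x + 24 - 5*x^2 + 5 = -b^2 + b*(2 - 6*x) - 5*x^2 + 26*x + 24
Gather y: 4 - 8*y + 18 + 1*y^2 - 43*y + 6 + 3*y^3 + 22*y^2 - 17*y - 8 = 3*y^3 + 23*y^2 - 68*y + 20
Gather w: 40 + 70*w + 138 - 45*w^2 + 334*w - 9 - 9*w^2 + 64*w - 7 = -54*w^2 + 468*w + 162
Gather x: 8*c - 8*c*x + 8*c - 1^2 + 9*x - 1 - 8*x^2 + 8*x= 16*c - 8*x^2 + x*(17 - 8*c) - 2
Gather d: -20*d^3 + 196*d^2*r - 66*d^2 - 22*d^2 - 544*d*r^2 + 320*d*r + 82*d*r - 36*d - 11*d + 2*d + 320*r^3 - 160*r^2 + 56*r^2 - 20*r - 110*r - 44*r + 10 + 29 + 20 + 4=-20*d^3 + d^2*(196*r - 88) + d*(-544*r^2 + 402*r - 45) + 320*r^3 - 104*r^2 - 174*r + 63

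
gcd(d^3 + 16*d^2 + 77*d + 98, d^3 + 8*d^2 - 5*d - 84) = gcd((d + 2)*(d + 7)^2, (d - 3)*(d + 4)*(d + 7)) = d + 7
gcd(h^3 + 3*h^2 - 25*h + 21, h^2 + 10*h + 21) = h + 7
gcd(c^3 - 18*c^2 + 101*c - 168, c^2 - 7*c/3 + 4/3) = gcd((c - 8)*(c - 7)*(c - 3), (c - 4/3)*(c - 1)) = 1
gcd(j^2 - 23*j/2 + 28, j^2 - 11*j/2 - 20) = j - 8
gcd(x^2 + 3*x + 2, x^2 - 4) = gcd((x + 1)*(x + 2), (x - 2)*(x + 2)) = x + 2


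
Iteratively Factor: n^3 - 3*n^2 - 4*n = (n)*(n^2 - 3*n - 4) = n*(n + 1)*(n - 4)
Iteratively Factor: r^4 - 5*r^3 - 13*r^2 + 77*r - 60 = (r - 3)*(r^3 - 2*r^2 - 19*r + 20) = (r - 5)*(r - 3)*(r^2 + 3*r - 4) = (r - 5)*(r - 3)*(r + 4)*(r - 1)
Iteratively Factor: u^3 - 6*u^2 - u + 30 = (u - 5)*(u^2 - u - 6) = (u - 5)*(u - 3)*(u + 2)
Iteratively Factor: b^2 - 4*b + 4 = (b - 2)*(b - 2)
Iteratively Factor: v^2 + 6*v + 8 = (v + 4)*(v + 2)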